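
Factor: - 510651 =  - 3^3*18913^1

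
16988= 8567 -- 8421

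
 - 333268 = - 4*83317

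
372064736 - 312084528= 59980208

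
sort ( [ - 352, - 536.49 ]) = [ - 536.49,-352 ] 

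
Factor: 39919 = 11^1*19^1*191^1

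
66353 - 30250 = 36103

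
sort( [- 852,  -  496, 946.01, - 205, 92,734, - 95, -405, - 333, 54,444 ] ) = [ - 852, - 496, - 405, - 333, - 205, - 95, 54,92, 444 , 734,946.01] 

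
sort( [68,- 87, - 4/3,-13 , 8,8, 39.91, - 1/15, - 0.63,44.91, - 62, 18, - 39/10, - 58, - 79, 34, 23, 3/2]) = [-87, - 79, - 62,-58, - 13,-39/10, - 4/3 , - 0.63, - 1/15 , 3/2,  8 , 8,  18 , 23,  34,  39.91 , 44.91,  68] 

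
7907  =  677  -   - 7230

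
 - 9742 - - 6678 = -3064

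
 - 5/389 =-5/389 = - 0.01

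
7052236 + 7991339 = 15043575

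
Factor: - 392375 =-5^3  *  43^1*73^1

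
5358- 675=4683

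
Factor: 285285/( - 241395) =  - 11^( - 1 )*13^1 = - 13/11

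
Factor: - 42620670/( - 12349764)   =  2^(  -  1)  *  5^1 * 7^( - 2)*37^1*7001^( - 1)*12799^1  =  2367815/686098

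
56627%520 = 467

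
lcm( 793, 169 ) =10309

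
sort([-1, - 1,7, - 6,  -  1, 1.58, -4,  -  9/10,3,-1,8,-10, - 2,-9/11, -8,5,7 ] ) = [- 10, - 8, - 6, - 4, - 2,-1,-1,-1,- 1,-9/10, - 9/11, 1.58,3, 5,7, 7, 8] 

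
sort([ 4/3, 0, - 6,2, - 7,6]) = [  -  7, - 6,0, 4/3 , 2, 6]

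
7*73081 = 511567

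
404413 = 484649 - 80236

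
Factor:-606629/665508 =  - 2^ ( - 2 )*3^(-1)*31^ (-1 ) *47^1*1789^(  -  1)*12907^1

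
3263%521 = 137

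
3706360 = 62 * 59780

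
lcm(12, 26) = 156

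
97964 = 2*48982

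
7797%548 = 125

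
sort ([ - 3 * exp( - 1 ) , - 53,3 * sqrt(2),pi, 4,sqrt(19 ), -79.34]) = [ - 79.34,-53 , - 3 * exp ( - 1), pi,4,3 * sqrt (2),sqrt(19 ) ] 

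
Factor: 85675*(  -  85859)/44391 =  - 7355969825/44391 = - 3^( - 1)*5^2*23^2*149^1*3733^1 * 14797^( - 1 )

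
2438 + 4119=6557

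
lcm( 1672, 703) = 61864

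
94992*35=3324720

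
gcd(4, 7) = 1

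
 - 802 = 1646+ - 2448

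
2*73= 146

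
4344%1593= 1158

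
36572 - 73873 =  - 37301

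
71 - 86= -15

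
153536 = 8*19192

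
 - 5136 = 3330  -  8466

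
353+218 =571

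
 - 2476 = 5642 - 8118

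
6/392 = 3/196  =  0.02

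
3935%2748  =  1187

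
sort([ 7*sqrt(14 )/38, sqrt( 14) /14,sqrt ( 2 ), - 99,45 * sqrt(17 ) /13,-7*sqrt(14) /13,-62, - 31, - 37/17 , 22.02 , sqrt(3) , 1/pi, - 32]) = [ -99,-62, - 32, - 31 ,-37/17, - 7 * sqrt(14 )/13 , sqrt(14)/14 , 1/pi, 7 * sqrt( 14) /38,sqrt(2 ), sqrt(3),45*sqrt( 17)/13,22.02] 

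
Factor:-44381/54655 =  -  5^( - 1 )*17^ ( - 1)*643^( - 1)*44381^1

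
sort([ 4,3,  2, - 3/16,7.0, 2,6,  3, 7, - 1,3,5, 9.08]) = [ -1, -3/16,2, 2,3, 3, 3, 4,  5, 6, 7.0, 7,9.08] 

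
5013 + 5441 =10454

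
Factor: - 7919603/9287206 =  - 2^ (-1)*17^1 * 73^( - 1 )*199^1*2341^1  *63611^( - 1)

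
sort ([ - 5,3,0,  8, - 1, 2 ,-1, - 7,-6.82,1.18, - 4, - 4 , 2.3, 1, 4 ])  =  [ - 7, - 6.82, - 5, - 4 ,  -  4,  -  1 ,-1, 0,1, 1.18,  2,2.3 , 3, 4, 8]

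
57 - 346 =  - 289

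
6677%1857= 1106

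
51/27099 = 17/9033 = 0.00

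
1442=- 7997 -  - 9439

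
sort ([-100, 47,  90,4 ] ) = [-100, 4,  47,90 ]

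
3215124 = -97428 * (-33)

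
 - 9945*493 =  - 4902885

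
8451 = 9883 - 1432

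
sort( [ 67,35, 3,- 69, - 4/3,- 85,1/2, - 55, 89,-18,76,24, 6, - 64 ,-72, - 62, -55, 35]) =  [ - 85, - 72,  -  69,  -  64, - 62,-55, - 55, -18,-4/3, 1/2, 3, 6, 24, 35, 35,67,76, 89]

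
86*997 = 85742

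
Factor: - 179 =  - 179^1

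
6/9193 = 6/9193 = 0.00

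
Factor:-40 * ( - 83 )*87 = 288840 = 2^3*3^1*5^1*29^1*83^1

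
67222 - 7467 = 59755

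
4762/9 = 4762/9 = 529.11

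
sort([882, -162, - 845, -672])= [ - 845, - 672,  -  162,882 ] 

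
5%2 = 1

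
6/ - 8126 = -3/4063 = -0.00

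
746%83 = 82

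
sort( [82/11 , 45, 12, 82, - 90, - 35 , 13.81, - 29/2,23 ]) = [ - 90, - 35, - 29/2, 82/11,12,  13.81 , 23,45 , 82]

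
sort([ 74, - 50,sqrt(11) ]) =[ - 50,sqrt(11), 74 ] 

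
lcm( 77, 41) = 3157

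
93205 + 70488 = 163693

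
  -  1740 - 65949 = - 67689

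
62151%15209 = 1315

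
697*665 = 463505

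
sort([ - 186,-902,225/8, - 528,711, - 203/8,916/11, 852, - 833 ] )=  [ - 902, - 833, - 528,-186, - 203/8,225/8, 916/11, 711,  852 ] 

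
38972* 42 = 1636824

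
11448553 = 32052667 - 20604114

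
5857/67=87 + 28/67= 87.42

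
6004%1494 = 28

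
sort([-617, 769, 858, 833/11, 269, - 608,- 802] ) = [ - 802 ,-617, - 608, 833/11, 269,  769, 858 ]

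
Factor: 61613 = 61613^1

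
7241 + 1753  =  8994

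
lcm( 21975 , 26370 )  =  131850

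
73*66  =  4818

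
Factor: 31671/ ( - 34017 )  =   - 3^3*29^(-1) = -27/29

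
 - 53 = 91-144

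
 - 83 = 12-95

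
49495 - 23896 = 25599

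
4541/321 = 14  +  47/321 = 14.15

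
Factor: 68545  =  5^1*13709^1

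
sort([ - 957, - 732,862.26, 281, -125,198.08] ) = [- 957,  -  732, - 125,198.08,281, 862.26]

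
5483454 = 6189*886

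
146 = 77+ 69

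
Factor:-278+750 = 2^3*59^1 = 472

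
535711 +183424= 719135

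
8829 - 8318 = 511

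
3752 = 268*14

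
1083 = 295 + 788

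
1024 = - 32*(-32)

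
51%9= 6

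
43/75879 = 43/75879=0.00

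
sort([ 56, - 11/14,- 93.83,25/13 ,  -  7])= [-93.83, - 7, - 11/14,25/13,56]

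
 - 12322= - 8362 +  - 3960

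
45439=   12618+32821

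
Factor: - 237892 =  - 2^2*59473^1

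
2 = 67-65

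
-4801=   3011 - 7812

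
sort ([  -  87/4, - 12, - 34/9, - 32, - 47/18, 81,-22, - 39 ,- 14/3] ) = [ - 39,-32, - 22,-87/4,-12, - 14/3, - 34/9,-47/18, 81]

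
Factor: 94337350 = 2^1*5^2*53^1*97^1*367^1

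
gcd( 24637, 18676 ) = 1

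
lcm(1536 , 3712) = 44544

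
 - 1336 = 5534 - 6870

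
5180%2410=360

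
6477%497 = 16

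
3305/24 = 137 + 17/24 = 137.71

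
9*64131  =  577179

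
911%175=36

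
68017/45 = 68017/45=1511.49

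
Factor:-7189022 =-2^1*41^1*87671^1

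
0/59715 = 0  =  0.00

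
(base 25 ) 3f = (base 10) 90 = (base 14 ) 66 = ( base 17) 55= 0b1011010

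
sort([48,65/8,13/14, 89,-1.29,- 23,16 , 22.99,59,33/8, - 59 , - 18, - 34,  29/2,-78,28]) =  [ - 78, - 59,-34, - 23, - 18, - 1.29,13/14,  33/8, 65/8,29/2,16,22.99 , 28,48, 59,89] 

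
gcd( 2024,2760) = 184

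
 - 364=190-554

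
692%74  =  26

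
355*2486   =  882530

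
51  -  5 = 46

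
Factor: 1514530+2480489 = 3995019=3^2*7^2*9059^1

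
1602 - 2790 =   -  1188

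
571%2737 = 571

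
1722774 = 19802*87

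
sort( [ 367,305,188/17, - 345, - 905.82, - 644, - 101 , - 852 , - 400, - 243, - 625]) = [ - 905.82, - 852, -644, - 625, - 400,-345 , - 243, - 101, 188/17,305,367] 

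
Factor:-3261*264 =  - 860904 = -2^3*3^2*11^1*1087^1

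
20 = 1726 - 1706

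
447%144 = 15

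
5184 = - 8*(-648) 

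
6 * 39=234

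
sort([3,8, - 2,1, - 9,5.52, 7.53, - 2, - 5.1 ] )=[ - 9, - 5.1, - 2, - 2,1,3,5.52, 7.53,8 ]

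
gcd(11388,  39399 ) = 3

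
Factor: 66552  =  2^3*3^1*47^1*59^1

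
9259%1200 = 859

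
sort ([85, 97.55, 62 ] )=[62, 85, 97.55 ] 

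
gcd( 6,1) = 1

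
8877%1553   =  1112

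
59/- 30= - 2 + 1/30 = - 1.97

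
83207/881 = 94 + 393/881=94.45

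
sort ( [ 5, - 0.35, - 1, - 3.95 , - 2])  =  [ - 3.95, - 2, - 1, - 0.35, 5]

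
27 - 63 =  - 36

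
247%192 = 55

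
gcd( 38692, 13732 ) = 4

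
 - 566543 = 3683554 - 4250097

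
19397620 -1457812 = 17939808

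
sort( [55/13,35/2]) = [ 55/13, 35/2]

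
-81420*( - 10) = 814200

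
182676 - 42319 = 140357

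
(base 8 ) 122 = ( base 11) 75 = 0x52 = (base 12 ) 6a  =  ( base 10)82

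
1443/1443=1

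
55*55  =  3025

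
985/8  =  985/8   =  123.12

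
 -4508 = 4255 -8763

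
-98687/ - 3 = 32895 + 2/3 = 32895.67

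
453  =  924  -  471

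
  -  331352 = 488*( - 679 )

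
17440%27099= 17440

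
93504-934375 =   -  840871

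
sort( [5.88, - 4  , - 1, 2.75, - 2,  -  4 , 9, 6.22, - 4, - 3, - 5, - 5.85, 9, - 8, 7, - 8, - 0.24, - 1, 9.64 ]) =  [ - 8, - 8,  -  5.85, - 5,-4,  -  4, - 4, - 3,-2, - 1, - 1, - 0.24,  2.75, 5.88,  6.22, 7,9 , 9,9.64] 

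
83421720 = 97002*860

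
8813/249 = 8813/249 = 35.39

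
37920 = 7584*5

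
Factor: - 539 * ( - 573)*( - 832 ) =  - 2^6*3^1*7^2 * 11^1*13^1*191^1 = - 256960704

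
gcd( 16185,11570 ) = 65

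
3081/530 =3081/530  =  5.81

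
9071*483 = 4381293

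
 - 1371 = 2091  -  3462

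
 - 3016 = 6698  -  9714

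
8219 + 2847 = 11066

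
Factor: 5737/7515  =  3^( - 2) *5^(-1 )*167^ ( - 1)*5737^1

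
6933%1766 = 1635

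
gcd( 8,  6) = 2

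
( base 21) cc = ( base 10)264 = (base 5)2024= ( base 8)410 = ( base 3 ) 100210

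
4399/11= 4399/11 = 399.91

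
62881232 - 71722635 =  - 8841403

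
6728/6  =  1121 + 1/3  =  1121.33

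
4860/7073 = 4860/7073 = 0.69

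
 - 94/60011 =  - 94/60011 =- 0.00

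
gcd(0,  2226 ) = 2226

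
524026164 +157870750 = 681896914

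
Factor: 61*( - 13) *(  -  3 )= 2379 = 3^1*13^1 * 61^1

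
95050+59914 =154964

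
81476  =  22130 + 59346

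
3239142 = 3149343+89799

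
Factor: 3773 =7^3 * 11^1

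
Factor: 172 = 2^2*43^1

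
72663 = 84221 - 11558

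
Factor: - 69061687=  - 4523^1*15269^1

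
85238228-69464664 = 15773564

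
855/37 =23  +  4/37 =23.11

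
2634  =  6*439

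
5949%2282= 1385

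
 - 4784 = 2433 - 7217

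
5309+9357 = 14666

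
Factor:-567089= - 223^1*2543^1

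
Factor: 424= 2^3*53^1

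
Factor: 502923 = 3^1*167641^1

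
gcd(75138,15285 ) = 3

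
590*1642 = 968780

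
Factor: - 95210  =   - 2^1*5^1*9521^1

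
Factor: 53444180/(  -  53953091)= - 2^2*5^1*23^1*223^1 * 521^1 * 53953091^( - 1 )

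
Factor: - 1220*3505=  - 2^2*5^2*61^1  *  701^1= - 4276100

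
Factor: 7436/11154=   2/3 =2^1*3^( - 1 ) 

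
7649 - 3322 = 4327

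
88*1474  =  129712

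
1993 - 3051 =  - 1058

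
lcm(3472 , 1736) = 3472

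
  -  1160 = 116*(- 10 )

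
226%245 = 226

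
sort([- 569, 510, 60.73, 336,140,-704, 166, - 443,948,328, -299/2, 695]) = [  -  704, - 569, - 443, -299/2, 60.73, 140 , 166, 328,336 , 510,695, 948] 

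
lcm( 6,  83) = 498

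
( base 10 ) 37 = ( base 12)31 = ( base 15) 27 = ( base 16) 25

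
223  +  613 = 836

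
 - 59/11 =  - 6 + 7/11 = -  5.36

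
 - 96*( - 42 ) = 4032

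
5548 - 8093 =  - 2545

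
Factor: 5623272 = 2^3*3^2*78101^1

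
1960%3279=1960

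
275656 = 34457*8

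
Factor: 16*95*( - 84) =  - 127680 = - 2^6*3^1*5^1*7^1*19^1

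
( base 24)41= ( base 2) 1100001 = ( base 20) 4H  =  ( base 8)141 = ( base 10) 97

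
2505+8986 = 11491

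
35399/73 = 35399/73= 484.92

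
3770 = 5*754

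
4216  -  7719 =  - 3503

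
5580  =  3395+2185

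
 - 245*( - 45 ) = 11025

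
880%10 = 0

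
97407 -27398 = 70009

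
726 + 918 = 1644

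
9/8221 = 9/8221 = 0.00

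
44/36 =11/9 = 1.22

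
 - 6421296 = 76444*(-84 ) 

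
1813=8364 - 6551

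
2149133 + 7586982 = 9736115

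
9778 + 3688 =13466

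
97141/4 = 24285+ 1/4 = 24285.25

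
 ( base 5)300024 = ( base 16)24AD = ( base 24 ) g75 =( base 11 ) 7066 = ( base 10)9389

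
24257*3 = 72771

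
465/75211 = 465/75211 = 0.01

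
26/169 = 2/13 =0.15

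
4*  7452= 29808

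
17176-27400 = -10224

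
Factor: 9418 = 2^1*17^1*277^1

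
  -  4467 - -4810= 343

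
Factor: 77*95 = 5^1*7^1*11^1*19^1 = 7315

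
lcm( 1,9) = 9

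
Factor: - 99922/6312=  - 2^(-2 ) * 3^( - 1 )*47^1*263^( - 1 )*1063^1 = -  49961/3156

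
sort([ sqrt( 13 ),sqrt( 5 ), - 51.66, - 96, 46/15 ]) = [ - 96, - 51.66, sqrt( 5),46/15  ,  sqrt( 13 )] 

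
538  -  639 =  - 101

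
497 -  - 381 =878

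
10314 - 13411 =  - 3097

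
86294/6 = 14382+1/3 = 14382.33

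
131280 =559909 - 428629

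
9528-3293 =6235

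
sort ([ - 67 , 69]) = [-67,69] 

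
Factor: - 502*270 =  - 135540 = - 2^2*3^3*5^1*251^1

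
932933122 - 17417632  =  915515490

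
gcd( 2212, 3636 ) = 4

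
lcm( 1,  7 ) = 7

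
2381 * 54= 128574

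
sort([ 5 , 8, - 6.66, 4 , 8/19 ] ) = [ - 6.66, 8/19,4,  5,  8]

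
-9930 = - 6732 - 3198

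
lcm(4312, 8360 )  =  409640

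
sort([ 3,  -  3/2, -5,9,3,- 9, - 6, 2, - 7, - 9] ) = [-9,-9, - 7, - 6, - 5, - 3/2,  2,3,3 , 9 ] 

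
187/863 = 187/863  =  0.22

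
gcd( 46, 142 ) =2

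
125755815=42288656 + 83467159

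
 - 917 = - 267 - 650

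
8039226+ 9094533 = 17133759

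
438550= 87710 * 5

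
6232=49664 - 43432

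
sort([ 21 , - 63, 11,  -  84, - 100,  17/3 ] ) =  [ - 100, - 84, - 63, 17/3, 11,21 ]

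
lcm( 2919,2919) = 2919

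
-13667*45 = - 615015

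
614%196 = 26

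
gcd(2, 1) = 1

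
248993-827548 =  - 578555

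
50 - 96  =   - 46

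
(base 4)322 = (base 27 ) 24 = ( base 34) 1O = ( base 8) 72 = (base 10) 58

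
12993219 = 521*24939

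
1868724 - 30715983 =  - 28847259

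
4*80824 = 323296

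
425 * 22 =9350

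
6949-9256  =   - 2307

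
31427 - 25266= 6161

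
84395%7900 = 5395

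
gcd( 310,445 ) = 5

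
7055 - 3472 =3583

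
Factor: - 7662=  -  2^1 * 3^1*1277^1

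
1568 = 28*56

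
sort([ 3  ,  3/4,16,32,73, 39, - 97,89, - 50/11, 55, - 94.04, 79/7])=[ - 97, - 94.04, - 50/11  ,  3/4, 3, 79/7, 16, 32, 39,  55, 73,89]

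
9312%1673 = 947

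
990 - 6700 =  - 5710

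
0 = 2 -2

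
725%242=241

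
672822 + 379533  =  1052355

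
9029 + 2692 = 11721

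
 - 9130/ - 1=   9130/1=9130.00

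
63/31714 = 63/31714 =0.00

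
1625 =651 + 974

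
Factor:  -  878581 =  - 11^2 * 53^1*137^1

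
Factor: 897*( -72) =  - 2^3*3^3*13^1*23^1 = -64584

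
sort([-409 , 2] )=[ - 409, 2]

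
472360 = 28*16870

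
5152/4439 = 1 + 31/193 = 1.16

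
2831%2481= 350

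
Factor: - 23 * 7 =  - 7^1 * 23^1 = - 161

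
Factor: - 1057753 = -1057753^1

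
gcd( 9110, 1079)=1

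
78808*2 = 157616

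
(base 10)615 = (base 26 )nh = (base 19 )1D7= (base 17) 223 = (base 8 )1147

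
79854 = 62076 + 17778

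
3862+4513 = 8375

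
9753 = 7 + 9746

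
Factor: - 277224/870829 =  - 2^3*3^1  *  461^( - 1)*1889^( - 1 )*11551^1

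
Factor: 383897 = 71^1*5407^1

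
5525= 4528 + 997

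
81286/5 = 81286/5 = 16257.20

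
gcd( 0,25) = 25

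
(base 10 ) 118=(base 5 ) 433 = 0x76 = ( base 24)4M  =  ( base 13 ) 91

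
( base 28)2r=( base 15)58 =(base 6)215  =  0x53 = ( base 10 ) 83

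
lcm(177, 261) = 15399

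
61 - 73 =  - 12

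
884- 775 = 109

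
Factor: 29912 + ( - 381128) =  - 351216  =  - 2^4*3^4*271^1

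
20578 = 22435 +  -1857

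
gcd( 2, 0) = 2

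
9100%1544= 1380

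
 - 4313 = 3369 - 7682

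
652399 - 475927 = 176472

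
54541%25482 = 3577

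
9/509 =9/509 = 0.02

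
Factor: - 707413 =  - 7^2 * 14437^1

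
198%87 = 24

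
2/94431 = 2/94431 = 0.00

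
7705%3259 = 1187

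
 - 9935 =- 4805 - 5130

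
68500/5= 13700 = 13700.00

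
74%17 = 6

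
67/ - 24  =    -  67/24  =  -2.79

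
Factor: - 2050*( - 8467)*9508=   165033683800  =  2^3* 5^2 * 41^1* 2377^1*8467^1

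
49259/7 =7037 = 7037.00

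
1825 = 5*365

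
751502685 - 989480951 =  - 237978266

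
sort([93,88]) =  [88, 93]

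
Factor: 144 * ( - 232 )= - 33408=-2^7*3^2*29^1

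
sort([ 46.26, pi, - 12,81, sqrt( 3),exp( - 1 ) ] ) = [ - 12, exp( - 1),  sqrt( 3 ),pi, 46.26,81]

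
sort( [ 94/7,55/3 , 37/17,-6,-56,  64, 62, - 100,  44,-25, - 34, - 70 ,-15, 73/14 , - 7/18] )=[ - 100, - 70, - 56, - 34 , - 25,  -  15, - 6,-7/18,37/17,73/14,94/7,55/3,44,62, 64 ]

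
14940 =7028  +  7912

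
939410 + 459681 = 1399091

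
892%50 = 42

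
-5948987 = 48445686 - 54394673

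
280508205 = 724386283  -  443878078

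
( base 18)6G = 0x7C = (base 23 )59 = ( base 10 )124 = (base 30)44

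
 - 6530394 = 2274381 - 8804775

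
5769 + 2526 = 8295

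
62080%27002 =8076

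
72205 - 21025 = 51180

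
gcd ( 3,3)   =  3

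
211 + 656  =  867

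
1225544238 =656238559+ 569305679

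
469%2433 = 469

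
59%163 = 59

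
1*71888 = 71888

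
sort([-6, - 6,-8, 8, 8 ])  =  [ - 8, - 6, - 6,8, 8 ]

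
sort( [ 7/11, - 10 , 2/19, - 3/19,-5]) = [  -  10, - 5, - 3/19, 2/19,7/11]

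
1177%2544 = 1177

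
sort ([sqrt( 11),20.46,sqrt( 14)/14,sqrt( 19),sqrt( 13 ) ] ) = [ sqrt( 14 )/14 , sqrt( 11) , sqrt(13 ),sqrt( 19), 20.46]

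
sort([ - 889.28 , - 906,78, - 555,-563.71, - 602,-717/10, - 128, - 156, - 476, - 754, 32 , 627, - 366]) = [-906, - 889.28, - 754, - 602, - 563.71,  -  555, -476, - 366, - 156, - 128, - 717/10,32, 78 , 627] 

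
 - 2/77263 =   -  2/77263=-0.00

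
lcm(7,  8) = 56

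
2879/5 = 575+ 4/5 = 575.80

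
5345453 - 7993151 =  - 2647698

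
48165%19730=8705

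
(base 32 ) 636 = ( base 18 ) 1150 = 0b1100001100110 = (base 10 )6246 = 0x1866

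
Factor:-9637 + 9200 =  - 437 =-  19^1*23^1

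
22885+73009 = 95894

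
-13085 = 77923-91008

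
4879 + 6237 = 11116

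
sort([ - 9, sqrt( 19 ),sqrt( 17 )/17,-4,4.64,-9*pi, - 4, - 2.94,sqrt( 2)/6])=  [ - 9*pi, - 9,  -  4, - 4, - 2.94,  sqrt( 2 )/6, sqrt ( 17)/17,sqrt( 19 ), 4.64 ]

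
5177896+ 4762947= 9940843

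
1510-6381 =-4871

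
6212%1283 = 1080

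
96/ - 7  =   - 14 + 2/7 = - 13.71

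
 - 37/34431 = -1  +  34394/34431 = - 0.00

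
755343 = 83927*9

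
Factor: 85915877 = 61^1 * 577^1 * 2441^1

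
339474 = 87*3902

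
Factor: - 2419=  - 41^1 * 59^1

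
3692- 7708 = - 4016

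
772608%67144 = 34024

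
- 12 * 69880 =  - 838560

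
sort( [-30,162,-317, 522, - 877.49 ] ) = [-877.49,  -  317, - 30,  162,522]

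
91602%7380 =3042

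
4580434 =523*8758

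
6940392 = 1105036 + 5835356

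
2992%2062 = 930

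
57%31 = 26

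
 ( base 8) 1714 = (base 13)59A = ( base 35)RR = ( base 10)972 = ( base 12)690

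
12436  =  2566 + 9870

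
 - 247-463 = - 710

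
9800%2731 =1607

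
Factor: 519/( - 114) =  - 2^(-1 )*19^(  -  1 )*173^1 = - 173/38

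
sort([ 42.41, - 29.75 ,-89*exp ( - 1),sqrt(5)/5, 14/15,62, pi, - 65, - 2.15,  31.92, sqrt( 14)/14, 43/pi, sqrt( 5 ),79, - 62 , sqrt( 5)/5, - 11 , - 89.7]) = [ - 89.7 , - 65,-62 ,-89  *  exp( - 1 ), - 29.75, - 11, - 2.15, sqrt( 14)/14,  sqrt(5 ) /5,  sqrt(  5)/5,14/15, sqrt(5 ), pi, 43/pi,31.92,42.41, 62, 79] 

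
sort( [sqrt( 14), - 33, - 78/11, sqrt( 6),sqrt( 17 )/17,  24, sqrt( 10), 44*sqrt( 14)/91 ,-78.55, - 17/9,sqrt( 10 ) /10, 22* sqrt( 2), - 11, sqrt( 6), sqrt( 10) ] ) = [  -  78.55 , - 33, -11,-78/11, - 17/9,sqrt (17)/17, sqrt( 10) /10,44*sqrt(14)/91 , sqrt( 6 ), sqrt(6 ),sqrt( 10), sqrt( 10),sqrt( 14), 24, 22*  sqrt ( 2) ] 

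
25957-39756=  - 13799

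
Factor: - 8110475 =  - 5^2*324419^1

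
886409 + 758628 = 1645037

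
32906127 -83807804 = -50901677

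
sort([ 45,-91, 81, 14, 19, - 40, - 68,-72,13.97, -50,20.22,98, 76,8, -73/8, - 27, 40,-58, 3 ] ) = [-91,-72, - 68,-58, - 50,-40, - 27,  -  73/8, 3,  8, 13.97, 14, 19, 20.22, 40,45 , 76, 81,98] 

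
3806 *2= 7612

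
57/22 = 2 + 13/22= 2.59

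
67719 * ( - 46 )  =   - 3115074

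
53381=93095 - 39714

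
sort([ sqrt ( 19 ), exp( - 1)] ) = [exp( - 1),sqrt(19) ]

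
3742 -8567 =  - 4825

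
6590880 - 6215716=375164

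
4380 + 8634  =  13014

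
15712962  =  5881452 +9831510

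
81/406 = 81/406 = 0.20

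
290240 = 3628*80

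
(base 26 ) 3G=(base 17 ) 59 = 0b1011110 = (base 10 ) 94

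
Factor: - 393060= - 2^2*3^1*5^1*6551^1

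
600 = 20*30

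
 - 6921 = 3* ( - 2307) 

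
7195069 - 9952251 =-2757182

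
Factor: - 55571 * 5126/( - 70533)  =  2^1*3^( - 2 )*11^1 * 17^( - 1)*61^1*233^1*461^(-1)*911^1=284856946/70533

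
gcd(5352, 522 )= 6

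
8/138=4/69 = 0.06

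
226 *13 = 2938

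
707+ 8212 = 8919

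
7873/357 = 22 + 19/357= 22.05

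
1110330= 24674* 45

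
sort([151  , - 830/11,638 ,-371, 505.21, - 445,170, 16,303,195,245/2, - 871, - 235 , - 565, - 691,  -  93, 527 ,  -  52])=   [ - 871, - 691, -565, - 445, - 371 , - 235, - 93, - 830/11  , - 52, 16, 245/2, 151,170,195,  303,505.21, 527,  638 ]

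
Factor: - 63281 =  - 63281^1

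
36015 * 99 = 3565485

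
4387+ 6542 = 10929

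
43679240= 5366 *8140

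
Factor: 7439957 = 7^1*193^1*5507^1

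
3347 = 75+3272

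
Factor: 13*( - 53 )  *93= - 3^1*13^1*31^1*53^1 = - 64077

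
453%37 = 9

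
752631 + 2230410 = 2983041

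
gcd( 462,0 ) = 462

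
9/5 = 9/5  =  1.80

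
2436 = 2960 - 524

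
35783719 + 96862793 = 132646512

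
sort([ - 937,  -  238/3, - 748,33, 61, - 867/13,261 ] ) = [ - 937, - 748, - 238/3, - 867/13,33, 61, 261]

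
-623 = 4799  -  5422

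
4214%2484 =1730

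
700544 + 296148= 996692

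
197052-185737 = 11315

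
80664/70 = 40332/35 = 1152.34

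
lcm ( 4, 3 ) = 12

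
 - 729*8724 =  - 6359796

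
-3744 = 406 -4150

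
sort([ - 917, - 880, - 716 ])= [ - 917, - 880, - 716 ] 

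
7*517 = 3619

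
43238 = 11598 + 31640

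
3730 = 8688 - 4958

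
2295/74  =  31 + 1/74 = 31.01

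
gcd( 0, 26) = 26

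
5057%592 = 321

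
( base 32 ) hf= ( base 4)20233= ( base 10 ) 559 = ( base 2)1000101111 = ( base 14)2bd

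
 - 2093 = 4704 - 6797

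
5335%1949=1437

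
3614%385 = 149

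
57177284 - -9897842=67075126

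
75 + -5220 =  -5145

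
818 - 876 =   -  58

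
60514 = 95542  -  35028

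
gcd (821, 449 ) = 1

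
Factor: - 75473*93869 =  - 37^1*43^1 * 59^1*71^1*1063^1 = - 7084575037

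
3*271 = 813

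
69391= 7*9913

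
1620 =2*810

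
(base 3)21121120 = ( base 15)19a0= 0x15ae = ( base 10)5550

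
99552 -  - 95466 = 195018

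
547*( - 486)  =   - 265842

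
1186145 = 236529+949616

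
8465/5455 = 1+602/1091  =  1.55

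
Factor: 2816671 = 11^1*13^1*19697^1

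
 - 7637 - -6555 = -1082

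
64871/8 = 64871/8=8108.88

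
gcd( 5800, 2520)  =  40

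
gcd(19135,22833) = 43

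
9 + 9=18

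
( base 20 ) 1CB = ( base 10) 651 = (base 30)LL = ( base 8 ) 1213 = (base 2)1010001011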